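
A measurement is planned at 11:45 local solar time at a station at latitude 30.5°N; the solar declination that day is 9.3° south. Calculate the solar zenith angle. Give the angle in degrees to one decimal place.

40.0°

Hour angle H = 15° × (11.75 − 12) = -3.75°.
With φ = 30.5°, δ = -9.3°, H = -3.75°: sin φ sin δ = -0.0820, cos φ cos δ cos H = 0.8485, so cos θ_z = 0.7665.
θ_z = arccos(0.7665) = 39.96°.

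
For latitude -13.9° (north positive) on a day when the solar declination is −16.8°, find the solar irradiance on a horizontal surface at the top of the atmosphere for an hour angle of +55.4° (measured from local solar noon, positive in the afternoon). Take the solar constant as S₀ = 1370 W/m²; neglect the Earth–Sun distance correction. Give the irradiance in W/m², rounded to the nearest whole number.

cos θ_z = sin(-13.9°) sin(-16.8°) + cos(-13.9°) cos(-16.8°) cos(55.40°) = 0.0694 + 0.5277 = 0.5971.
Top-of-atmosphere irradiance = S₀ cos θ_z = 1370 × 0.5971 = 818.03 W/m².

818 W/m²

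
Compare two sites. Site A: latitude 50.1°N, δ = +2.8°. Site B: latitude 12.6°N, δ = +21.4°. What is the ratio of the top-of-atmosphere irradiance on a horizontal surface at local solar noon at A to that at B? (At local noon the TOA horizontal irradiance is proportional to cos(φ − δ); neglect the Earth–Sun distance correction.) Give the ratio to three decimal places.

A: cos θ_z = cos(50.1° − (2.8°)) = 0.6782.
B: cos θ_z = cos(12.6° − (21.4°)) = 0.9882.
Ratio A/B = 0.6782 / 0.9882 = 0.6863.

0.686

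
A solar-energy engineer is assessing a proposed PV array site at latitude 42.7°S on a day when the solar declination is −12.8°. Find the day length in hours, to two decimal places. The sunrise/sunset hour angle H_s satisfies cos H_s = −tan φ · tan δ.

13.61 hours

cos H_s = −tan(-42.7°) · tan(-12.8°) = -0.2096, so H_s = arccos(-0.2096) = 102.10°.
Day length = 2 H_s / 15° h⁻¹ = 204.20° / 15 = 13.613 h.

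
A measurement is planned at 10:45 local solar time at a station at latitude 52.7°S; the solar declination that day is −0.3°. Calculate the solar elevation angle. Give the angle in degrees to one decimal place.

Hour angle H = 15° × (10.75 − 12) = -18.75°.
With φ = -52.7°, δ = -0.3°, H = -18.75°: sin φ sin δ = 0.0042, cos φ cos δ cos H = 0.5738, so cos θ_z = 0.5780.
θ_z = arccos(0.5780) = 54.69°, so the elevation is 90° − 54.69° = 35.31°.

35.3°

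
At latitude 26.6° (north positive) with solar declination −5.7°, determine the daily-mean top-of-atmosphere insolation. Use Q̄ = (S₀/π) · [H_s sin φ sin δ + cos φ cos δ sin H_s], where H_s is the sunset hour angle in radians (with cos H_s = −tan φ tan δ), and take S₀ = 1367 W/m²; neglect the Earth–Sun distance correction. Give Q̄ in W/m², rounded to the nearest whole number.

The sunset hour angle satisfies cos H_s = −tan φ tan δ = 0.0500, giving H_s = 87.13°. In radians, H_s = 1.5207.
H_s sin φ sin δ = 1.5207 × 0.4478 × -0.0993 = -0.0676.
cos φ cos δ sin H_s = 0.8942 × 0.9951 × 0.9987 = 0.8887.
Q̄ = (1367/π) × (-0.0676 + 0.8887) = 435.13 × 0.8211 = 357.29 W/m².

357 W/m²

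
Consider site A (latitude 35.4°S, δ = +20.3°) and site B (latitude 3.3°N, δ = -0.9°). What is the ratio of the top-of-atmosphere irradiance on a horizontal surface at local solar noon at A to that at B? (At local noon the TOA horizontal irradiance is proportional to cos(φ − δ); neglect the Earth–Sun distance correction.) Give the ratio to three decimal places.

A: cos θ_z = cos(-35.4° − (20.3°)) = 0.5635.
B: cos θ_z = cos(3.3° − (-0.9°)) = 0.9973.
Ratio A/B = 0.5635 / 0.9973 = 0.5650.

0.565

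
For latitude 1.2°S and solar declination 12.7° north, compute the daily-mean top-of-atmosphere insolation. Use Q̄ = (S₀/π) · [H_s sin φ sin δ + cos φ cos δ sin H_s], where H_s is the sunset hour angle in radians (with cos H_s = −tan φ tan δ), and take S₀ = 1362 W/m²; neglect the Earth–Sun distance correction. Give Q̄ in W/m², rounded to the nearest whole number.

−tan φ tan δ = −(-0.0209)(0.2254) = 0.0047; H_s = arccos(0.0047) = 89.73°. In radians, H_s = 1.5661.
H_s sin φ sin δ = 1.5661 × -0.0209 × 0.2198 = -0.0072.
cos φ cos δ sin H_s = 0.9998 × 0.9755 × 1.0000 = 0.9753.
Q̄ = (1362/π) × (-0.0072 + 0.9753) = 433.54 × 0.9681 = 419.71 W/m².

420 W/m²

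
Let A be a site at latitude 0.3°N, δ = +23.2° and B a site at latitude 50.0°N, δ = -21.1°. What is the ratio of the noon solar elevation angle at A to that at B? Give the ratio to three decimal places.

3.550

A: 90° − |0.3 − (23.2)| = 67.10°.
B: 90° − |50.0 − (-21.1)| = 18.90°.
Ratio A/B = 67.1000 / 18.9000 = 3.5503.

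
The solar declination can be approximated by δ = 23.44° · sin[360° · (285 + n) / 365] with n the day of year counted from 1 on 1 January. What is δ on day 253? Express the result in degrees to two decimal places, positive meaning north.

360 × (285 + 253) / 365 = 530.630°; sin(530.630°) = 0.1628.
δ = 23.44 × 0.1628 = 3.816° ≈ +3.82°.

+3.82°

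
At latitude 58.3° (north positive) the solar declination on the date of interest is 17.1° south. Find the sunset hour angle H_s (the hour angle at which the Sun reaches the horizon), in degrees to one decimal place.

60.1°

The sunset hour angle satisfies cos H_s = −tan φ tan δ = 0.4981, giving H_s = 60.13°.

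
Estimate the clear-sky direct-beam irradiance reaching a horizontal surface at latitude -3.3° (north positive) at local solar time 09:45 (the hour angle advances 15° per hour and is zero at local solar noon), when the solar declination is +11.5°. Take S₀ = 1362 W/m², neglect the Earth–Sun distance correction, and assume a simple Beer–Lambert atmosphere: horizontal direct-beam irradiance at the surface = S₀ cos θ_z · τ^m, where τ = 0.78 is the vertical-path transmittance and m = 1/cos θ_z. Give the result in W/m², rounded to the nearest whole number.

801 W/m²

Hour angle H = 15° × (9.75 − 12) = -33.75°.
cos θ_z = sin φ sin δ + cos φ cos δ cos H = (-0.0576)(0.1994) + (0.9983)(0.9799)(0.8315) = 0.8019.
Air mass m = 1/cos θ_z = 1/0.8019 = 1.247; τ^m = 0.78^1.247 = 0.7336.
Surface direct beam = 1362 × 0.8019 × 0.7336 = 801.23 W/m².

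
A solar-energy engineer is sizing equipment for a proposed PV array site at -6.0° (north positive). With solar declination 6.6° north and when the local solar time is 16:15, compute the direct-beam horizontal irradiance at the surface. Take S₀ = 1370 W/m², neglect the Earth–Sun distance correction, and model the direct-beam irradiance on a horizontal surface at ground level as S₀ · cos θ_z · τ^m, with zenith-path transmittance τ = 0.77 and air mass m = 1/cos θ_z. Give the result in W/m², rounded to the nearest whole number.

315 W/m²

Hour angle H = 15° × (16.25 − 12) = 63.75°.
With φ = -6.0°, δ = 6.6°, H = 63.75°: sin φ sin δ = -0.0120, cos φ cos δ cos H = 0.4370, so cos θ_z = 0.4250.
Air mass m = 1/cos θ_z = 1/0.4250 = 2.353; τ^m = 0.77^2.353 = 0.5406.
Surface direct beam = 1370 × 0.4250 × 0.5406 = 314.76 W/m².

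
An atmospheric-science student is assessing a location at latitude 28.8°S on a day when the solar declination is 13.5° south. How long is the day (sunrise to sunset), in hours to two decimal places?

The sunset hour angle satisfies cos H_s = −tan φ tan δ = -0.1320, giving H_s = 97.59°.
Day length = 2 H_s / 15° h⁻¹ = 195.18° / 15 = 13.012 h.

13.01 hours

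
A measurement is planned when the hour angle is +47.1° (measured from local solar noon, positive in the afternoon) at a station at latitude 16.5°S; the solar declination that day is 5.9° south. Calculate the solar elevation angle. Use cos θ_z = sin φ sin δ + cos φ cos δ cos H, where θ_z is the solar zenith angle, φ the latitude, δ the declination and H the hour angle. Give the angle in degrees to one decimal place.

42.7°

With φ = -16.5°, δ = -5.9°, H = 47.10°: sin φ sin δ = 0.0292, cos φ cos δ cos H = 0.6492, so cos θ_z = 0.6784.
θ_z = arccos(0.6784) = 47.28°, so the elevation is 90° − 47.28° = 42.72°.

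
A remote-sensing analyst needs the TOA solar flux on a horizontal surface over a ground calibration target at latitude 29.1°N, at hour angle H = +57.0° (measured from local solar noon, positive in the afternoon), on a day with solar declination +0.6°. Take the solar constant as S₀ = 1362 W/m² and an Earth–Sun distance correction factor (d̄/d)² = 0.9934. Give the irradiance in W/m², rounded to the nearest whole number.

cos θ_z = sin φ sin δ + cos φ cos δ cos H = (0.4863)(0.0105) + (0.8738)(0.9999)(0.5446) = 0.4809.
Top-of-atmosphere irradiance = S₀ (d̄/d)² cos θ_z = 1362 × 0.9934 × 0.4809 = 650.66 W/m².

651 W/m²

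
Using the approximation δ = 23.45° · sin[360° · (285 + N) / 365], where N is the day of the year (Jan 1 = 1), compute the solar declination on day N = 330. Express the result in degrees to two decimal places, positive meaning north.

360 × (285 + 330) / 365 = 606.575°; sin(606.575°) = -0.9176.
δ = 23.45 × -0.9176 = -21.518° ≈ -21.52°.

-21.52°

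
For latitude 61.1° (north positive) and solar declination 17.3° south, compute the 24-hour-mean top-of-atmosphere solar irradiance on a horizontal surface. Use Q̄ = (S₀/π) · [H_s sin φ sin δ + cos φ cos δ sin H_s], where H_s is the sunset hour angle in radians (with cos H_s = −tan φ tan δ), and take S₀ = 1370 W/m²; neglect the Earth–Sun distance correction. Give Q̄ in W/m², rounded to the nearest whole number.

56 W/m²

The sunset hour angle satisfies cos H_s = −tan φ tan δ = 0.5642, giving H_s = 55.65°. In radians, H_s = 0.9713.
H_s sin φ sin δ = 0.9713 × 0.8755 × -0.2974 = -0.2529.
cos φ cos δ sin H_s = 0.4833 × 0.9548 × 0.8256 = 0.3810.
Q̄ = (1370/π) × (-0.2529 + 0.3810) = 436.08 × 0.1281 = 55.86 W/m².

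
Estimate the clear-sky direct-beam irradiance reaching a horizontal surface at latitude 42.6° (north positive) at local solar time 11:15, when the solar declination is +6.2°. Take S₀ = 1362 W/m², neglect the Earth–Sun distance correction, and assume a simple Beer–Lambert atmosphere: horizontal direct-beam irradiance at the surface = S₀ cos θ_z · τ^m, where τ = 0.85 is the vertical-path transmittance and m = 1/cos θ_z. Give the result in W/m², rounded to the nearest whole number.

Hour angle H = 15° × (11.25 − 12) = -11.25°.
cos θ_z = sin φ sin δ + cos φ cos δ cos H = (0.6769)(0.1080) + (0.7361)(0.9942)(0.9808) = 0.7909.
Air mass m = 1/cos θ_z = 1/0.7909 = 1.264; τ^m = 0.85^1.264 = 0.8143.
Surface direct beam = 1362 × 0.7909 × 0.8143 = 877.17 W/m².

877 W/m²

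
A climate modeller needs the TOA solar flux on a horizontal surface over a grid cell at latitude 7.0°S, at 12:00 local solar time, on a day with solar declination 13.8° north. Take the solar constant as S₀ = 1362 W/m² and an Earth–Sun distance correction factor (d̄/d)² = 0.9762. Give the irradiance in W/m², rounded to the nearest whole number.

Hour angle H = 15° × (12 − 12) = 0.00°.
With φ = -7.0°, δ = 13.8°, H = 0.00°: sin φ sin δ = -0.0291, cos φ cos δ cos H = 0.9639, so cos θ_z = 0.9348.
Top-of-atmosphere irradiance = S₀ (d̄/d)² cos θ_z = 1362 × 0.9762 × 0.9348 = 1242.90 W/m².

1243 W/m²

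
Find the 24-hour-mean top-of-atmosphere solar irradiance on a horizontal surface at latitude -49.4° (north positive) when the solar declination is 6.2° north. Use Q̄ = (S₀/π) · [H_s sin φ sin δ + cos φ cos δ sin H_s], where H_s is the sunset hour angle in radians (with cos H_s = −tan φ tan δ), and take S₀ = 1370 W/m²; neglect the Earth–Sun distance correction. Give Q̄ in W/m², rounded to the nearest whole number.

228 W/m²

cos H_s = −tan(-49.4°) · tan(6.2°) = 0.1267, so H_s = arccos(0.1267) = 82.72°. In radians, H_s = 1.4437.
H_s sin φ sin δ = 1.4437 × -0.7593 × 0.1080 = -0.1184.
cos φ cos δ sin H_s = 0.6508 × 0.9942 × 0.9919 = 0.6418.
Q̄ = (1370/π) × (-0.1184 + 0.6418) = 436.08 × 0.5234 = 228.24 W/m².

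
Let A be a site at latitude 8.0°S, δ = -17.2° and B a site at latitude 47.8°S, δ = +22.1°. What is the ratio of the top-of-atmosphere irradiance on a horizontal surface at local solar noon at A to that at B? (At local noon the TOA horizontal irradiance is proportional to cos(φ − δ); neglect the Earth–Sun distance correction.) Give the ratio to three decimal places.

A: cos θ_z = cos(-8.0° − (-17.2°)) = 0.9871.
B: cos θ_z = cos(-47.8° − (22.1°)) = 0.3437.
Ratio A/B = 0.9871 / 0.3437 = 2.8720.

2.872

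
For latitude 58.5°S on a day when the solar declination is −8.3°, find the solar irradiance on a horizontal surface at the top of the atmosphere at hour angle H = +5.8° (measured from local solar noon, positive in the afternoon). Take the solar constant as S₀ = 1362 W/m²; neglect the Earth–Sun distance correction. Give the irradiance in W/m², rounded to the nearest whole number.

cos θ_z = sin φ sin δ + cos φ cos δ cos H = (-0.8526)(-0.1444) + (0.5225)(0.9895)(0.9949) = 0.6375.
Top-of-atmosphere irradiance = S₀ cos θ_z = 1362 × 0.6375 = 868.27 W/m².

868 W/m²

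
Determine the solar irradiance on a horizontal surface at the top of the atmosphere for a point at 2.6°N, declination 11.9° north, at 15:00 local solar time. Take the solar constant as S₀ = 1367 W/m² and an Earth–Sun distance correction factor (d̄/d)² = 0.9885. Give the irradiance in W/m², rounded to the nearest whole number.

Hour angle H = 15° × (15 − 12) = 45.00°.
cos θ_z = sin φ sin δ + cos φ cos δ cos H = (0.0454)(0.2062) + (0.9990)(0.9785)(0.7071) = 0.7006.
Top-of-atmosphere irradiance = S₀ (d̄/d)² cos θ_z = 1367 × 0.9885 × 0.7006 = 946.71 W/m².

947 W/m²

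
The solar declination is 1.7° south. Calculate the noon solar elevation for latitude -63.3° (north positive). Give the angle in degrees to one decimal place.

28.4°

At local solar noon the hour angle is zero, so the elevation is 90° − |φ − δ| = 90° − |-63.3° − (-1.7°)| = 90° − 61.6° = 28.4°.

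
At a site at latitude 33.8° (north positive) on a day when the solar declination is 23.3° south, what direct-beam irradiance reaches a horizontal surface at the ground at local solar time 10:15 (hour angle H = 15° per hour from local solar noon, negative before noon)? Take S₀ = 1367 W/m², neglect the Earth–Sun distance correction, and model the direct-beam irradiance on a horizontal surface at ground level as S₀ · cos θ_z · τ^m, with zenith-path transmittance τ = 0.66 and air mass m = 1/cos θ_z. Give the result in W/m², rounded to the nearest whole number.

Hour angle H = 15° × (10.25 − 12) = -26.25°.
With φ = 33.8°, δ = -23.3°, H = -26.25°: sin φ sin δ = -0.2200, cos φ cos δ cos H = 0.6845, so cos θ_z = 0.4645.
Air mass m = 1/cos θ_z = 1/0.4645 = 2.153; τ^m = 0.66^2.153 = 0.4088.
Surface direct beam = 1367 × 0.4645 × 0.4088 = 259.58 W/m².

260 W/m²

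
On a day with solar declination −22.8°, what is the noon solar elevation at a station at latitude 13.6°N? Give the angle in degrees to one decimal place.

53.6°

At local solar noon the hour angle is zero, so the elevation is 90° − |φ − δ| = 90° − |13.6° − (-22.8°)| = 90° − 36.4° = 53.6°.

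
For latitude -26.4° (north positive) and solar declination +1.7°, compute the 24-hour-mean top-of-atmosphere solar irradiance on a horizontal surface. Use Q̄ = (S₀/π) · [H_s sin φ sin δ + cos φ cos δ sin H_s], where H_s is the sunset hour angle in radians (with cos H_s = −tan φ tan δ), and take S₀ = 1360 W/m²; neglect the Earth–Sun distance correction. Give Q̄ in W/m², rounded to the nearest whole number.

−tan φ tan δ = −(-0.4964)(0.0297) = 0.0147; H_s = arccos(0.0147) = 89.16°. In radians, H_s = 1.5561.
H_s sin φ sin δ = 1.5561 × -0.4446 × 0.0297 = -0.0205.
cos φ cos δ sin H_s = 0.8957 × 0.9996 × 0.9999 = 0.8953.
Q̄ = (1360/π) × (-0.0205 + 0.8953) = 432.90 × 0.8748 = 378.70 W/m².

379 W/m²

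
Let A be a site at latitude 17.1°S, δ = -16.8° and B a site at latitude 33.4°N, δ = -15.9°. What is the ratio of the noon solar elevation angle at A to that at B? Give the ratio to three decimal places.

2.204

A: 90° − |-17.1 − (-16.8)| = 89.70°.
B: 90° − |33.4 − (-15.9)| = 40.70°.
Ratio A/B = 89.7000 / 40.7000 = 2.2039.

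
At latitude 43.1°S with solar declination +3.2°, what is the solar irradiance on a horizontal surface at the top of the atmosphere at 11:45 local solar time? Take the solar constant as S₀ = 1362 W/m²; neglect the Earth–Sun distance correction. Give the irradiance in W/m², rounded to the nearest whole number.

Hour angle H = 15° × (11.75 − 12) = -3.75°.
cos θ_z = sin(-43.1°) sin(3.2°) + cos(-43.1°) cos(3.2°) cos(-3.75°) = -0.0381 + 0.7275 = 0.6894.
Top-of-atmosphere irradiance = S₀ cos θ_z = 1362 × 0.6894 = 938.96 W/m².

939 W/m²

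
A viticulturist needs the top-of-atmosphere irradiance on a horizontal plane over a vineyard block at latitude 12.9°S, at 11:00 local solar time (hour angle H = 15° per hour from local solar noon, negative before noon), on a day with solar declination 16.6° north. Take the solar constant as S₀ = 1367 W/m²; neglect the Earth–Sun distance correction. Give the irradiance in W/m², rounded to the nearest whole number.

1146 W/m²

Hour angle H = 15° × (11 − 12) = -15.00°.
cos θ_z = sin(-12.9°) sin(16.6°) + cos(-12.9°) cos(16.6°) cos(-15.00°) = -0.0638 + 0.9023 = 0.8385.
Top-of-atmosphere irradiance = S₀ cos θ_z = 1367 × 0.8385 = 1146.23 W/m².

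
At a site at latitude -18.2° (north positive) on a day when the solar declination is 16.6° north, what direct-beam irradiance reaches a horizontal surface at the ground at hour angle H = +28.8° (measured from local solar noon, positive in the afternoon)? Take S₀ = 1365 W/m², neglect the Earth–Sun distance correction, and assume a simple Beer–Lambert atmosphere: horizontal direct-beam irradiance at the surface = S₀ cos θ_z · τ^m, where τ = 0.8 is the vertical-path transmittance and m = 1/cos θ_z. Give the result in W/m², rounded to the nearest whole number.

cos θ_z = sin(-18.2°) sin(16.6°) + cos(-18.2°) cos(16.6°) cos(28.80°) = -0.0892 + 0.7978 = 0.7086.
Air mass m = 1/cos θ_z = 1/0.7086 = 1.411; τ^m = 0.8^1.411 = 0.7299.
Surface direct beam = 1365 × 0.7086 × 0.7299 = 705.99 W/m².

706 W/m²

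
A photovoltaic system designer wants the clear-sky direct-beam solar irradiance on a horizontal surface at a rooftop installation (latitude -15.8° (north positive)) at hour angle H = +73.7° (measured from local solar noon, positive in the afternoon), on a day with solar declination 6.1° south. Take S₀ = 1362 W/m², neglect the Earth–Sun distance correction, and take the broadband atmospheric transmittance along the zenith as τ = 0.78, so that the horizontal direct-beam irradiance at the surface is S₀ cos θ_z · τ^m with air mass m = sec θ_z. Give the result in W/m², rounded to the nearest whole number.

cos θ_z = sin φ sin δ + cos φ cos δ cos H = (-0.2723)(-0.1063) + (0.9622)(0.9943)(0.2807) = 0.2975.
Air mass m = 1/cos θ_z = 1/0.2975 = 3.361; τ^m = 0.78^3.361 = 0.4338.
Surface direct beam = 1362 × 0.2975 × 0.4338 = 175.77 W/m².

176 W/m²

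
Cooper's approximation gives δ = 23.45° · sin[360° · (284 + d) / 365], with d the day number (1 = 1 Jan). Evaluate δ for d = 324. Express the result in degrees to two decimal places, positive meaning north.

-20.24°

360 × (284 + 324) / 365 = 599.671°; sin(599.671°) = -0.8631.
δ = 23.45 × -0.8631 = -20.240° ≈ -20.24°.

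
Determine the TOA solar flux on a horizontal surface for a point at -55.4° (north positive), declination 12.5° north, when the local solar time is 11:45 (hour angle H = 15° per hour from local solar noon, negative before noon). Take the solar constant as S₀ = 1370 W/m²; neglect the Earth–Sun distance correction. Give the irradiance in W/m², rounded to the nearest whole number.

Hour angle H = 15° × (11.75 − 12) = -3.75°.
With φ = -55.4°, δ = 12.5°, H = -3.75°: sin φ sin δ = -0.1782, cos φ cos δ cos H = 0.5532, so cos θ_z = 0.3750.
Top-of-atmosphere irradiance = S₀ cos θ_z = 1370 × 0.3750 = 513.75 W/m².

514 W/m²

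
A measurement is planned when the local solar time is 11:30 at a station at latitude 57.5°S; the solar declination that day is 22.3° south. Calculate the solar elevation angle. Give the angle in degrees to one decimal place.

54.4°

Hour angle H = 15° × (11.5 − 12) = -7.50°.
cos θ_z = sin φ sin δ + cos φ cos δ cos H = (-0.8434)(-0.3795) + (0.5373)(0.9252)(0.9914) = 0.8129.
θ_z = arccos(0.8129) = 35.62°, so the elevation is 90° − 35.62° = 54.38°.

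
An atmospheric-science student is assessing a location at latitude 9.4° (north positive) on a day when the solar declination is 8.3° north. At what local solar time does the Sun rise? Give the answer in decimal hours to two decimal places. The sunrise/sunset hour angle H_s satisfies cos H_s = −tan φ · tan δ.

cos H_s = −tan(9.4°) · tan(8.3°) = -0.0242, so H_s = arccos(-0.0242) = 91.39°.
Sunrise is at 12 − H_s/15 = 12 − 6.093 = 5.907 h local solar time.

5.91 h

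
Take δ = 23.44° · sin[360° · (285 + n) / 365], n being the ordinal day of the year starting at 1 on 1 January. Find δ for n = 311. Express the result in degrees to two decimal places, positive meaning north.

360 × (285 + 311) / 365 = 587.836°; sin(587.836°) = -0.7412.
δ = 23.44 × -0.7412 = -17.374° ≈ -17.37°.

-17.37°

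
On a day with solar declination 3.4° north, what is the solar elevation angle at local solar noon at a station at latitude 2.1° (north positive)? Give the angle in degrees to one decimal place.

At local solar noon the hour angle is zero, so the elevation is 90° − |φ − δ| = 90° − |2.1° − (3.4°)| = 90° − 1.3° = 88.7°.

88.7°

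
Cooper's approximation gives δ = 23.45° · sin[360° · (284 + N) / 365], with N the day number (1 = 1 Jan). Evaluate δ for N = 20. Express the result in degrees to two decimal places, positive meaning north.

-20.34°

360 × (284 + 20) / 365 = 299.836°; sin(299.836°) = -0.8675.
δ = 23.45 × -0.8675 = -20.343° ≈ -20.34°.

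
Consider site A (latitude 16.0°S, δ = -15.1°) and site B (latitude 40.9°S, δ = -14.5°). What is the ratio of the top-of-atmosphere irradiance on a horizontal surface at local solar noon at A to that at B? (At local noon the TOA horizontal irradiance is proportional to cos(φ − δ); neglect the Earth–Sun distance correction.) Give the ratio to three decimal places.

1.116

A: cos θ_z = cos(-16.0° − (-15.1°)) = 0.9999.
B: cos θ_z = cos(-40.9° − (-14.5°)) = 0.8957.
Ratio A/B = 0.9999 / 0.8957 = 1.1163.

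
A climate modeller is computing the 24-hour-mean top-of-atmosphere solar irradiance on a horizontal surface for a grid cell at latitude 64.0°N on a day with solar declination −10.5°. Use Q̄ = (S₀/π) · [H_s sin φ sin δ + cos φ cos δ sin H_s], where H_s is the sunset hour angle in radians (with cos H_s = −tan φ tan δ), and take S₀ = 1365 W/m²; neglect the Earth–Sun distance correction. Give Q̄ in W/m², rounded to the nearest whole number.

89 W/m²

The sunset hour angle satisfies cos H_s = −tan φ tan δ = 0.3800, giving H_s = 67.67°. In radians, H_s = 1.1811.
H_s sin φ sin δ = 1.1811 × 0.8988 × -0.1822 = -0.1934.
cos φ cos δ sin H_s = 0.4384 × 0.9833 × 0.9250 = 0.3987.
Q̄ = (1365/π) × (-0.1934 + 0.3987) = 434.49 × 0.2053 = 89.20 W/m².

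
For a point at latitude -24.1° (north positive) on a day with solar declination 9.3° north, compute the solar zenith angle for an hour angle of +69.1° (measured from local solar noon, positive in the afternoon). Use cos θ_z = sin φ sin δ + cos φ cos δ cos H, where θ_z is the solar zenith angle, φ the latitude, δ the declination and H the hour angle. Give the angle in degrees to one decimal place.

With φ = -24.1°, δ = 9.3°, H = 69.10°: sin φ sin δ = -0.0660, cos φ cos δ cos H = 0.3214, so cos θ_z = 0.2554.
θ_z = arccos(0.2554) = 75.20°.

75.2°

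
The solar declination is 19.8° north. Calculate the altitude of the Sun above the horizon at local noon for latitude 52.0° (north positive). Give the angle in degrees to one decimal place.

At local solar noon the hour angle is zero, so the elevation is 90° − |φ − δ| = 90° − |52.0° − (19.8°)| = 90° − 32.2° = 57.8°.

57.8°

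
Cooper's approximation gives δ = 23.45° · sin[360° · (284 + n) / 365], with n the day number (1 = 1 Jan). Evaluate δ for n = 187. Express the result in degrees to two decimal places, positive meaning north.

360 × (284 + 187) / 365 = 464.548°; sin(464.548°) = 0.9679.
δ = 23.45 × 0.9679 = 22.697° ≈ +22.70°.

+22.70°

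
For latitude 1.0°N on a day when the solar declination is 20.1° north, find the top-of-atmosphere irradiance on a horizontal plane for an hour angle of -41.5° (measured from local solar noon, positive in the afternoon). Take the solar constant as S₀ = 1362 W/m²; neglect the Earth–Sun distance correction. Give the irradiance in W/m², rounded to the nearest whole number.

cos θ_z = sin φ sin δ + cos φ cos δ cos H = (0.0175)(0.3437) + (0.9998)(0.9391)(0.7490) = 0.7093.
Top-of-atmosphere irradiance = S₀ cos θ_z = 1362 × 0.7093 = 966.07 W/m².

966 W/m²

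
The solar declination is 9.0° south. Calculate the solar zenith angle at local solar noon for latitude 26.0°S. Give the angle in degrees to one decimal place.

At local solar noon the hour angle is zero, so the zenith angle is |φ − δ| = |-26.0° − (-9.0°)| = 17.0°.

17.0°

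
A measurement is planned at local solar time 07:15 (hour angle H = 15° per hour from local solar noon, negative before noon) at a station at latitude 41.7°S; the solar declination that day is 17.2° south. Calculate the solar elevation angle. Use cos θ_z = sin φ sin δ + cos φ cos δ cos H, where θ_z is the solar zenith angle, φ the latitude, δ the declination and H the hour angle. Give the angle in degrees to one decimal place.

Hour angle H = 15° × (7.25 − 12) = -71.25°.
cos θ_z = sin(-41.7°) sin(-17.2°) + cos(-41.7°) cos(-17.2°) cos(-71.25°) = 0.1967 + 0.2293 = 0.4260.
θ_z = arccos(0.4260) = 64.79°, so the elevation is 90° − 64.79° = 25.21°.

25.2°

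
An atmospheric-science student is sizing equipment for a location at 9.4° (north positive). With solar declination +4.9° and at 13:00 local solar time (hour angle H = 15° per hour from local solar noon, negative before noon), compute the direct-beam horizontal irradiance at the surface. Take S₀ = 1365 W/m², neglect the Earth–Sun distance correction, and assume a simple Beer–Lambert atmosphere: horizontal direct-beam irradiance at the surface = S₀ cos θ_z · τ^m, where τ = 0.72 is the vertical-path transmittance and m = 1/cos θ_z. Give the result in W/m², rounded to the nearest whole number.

935 W/m²

Hour angle H = 15° × (13 − 12) = 15.00°.
With φ = 9.4°, δ = 4.9°, H = 15.00°: sin φ sin δ = 0.0140, cos φ cos δ cos H = 0.9495, so cos θ_z = 0.9635.
Air mass m = 1/cos θ_z = 1/0.9635 = 1.038; τ^m = 0.72^1.038 = 0.7111.
Surface direct beam = 1365 × 0.9635 × 0.7111 = 935.22 W/m².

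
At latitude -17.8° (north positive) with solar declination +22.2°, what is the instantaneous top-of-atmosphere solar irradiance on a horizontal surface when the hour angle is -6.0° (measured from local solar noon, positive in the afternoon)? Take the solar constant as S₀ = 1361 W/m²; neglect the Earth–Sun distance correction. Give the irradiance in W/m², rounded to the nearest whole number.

1036 W/m²

cos θ_z = sin φ sin δ + cos φ cos δ cos H = (-0.3057)(0.3778) + (0.9521)(0.9259)(0.9945) = 0.7612.
Top-of-atmosphere irradiance = S₀ cos θ_z = 1361 × 0.7612 = 1035.99 W/m².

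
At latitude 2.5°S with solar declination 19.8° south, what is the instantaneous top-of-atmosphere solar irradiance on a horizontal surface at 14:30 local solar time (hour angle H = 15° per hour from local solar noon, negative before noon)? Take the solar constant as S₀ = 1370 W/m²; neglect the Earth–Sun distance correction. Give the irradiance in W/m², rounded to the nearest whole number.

1042 W/m²

Hour angle H = 15° × (14.5 − 12) = 37.50°.
cos θ_z = sin(-2.5°) sin(-19.8°) + cos(-2.5°) cos(-19.8°) cos(37.50°) = 0.0148 + 0.7457 = 0.7605.
Top-of-atmosphere irradiance = S₀ cos θ_z = 1370 × 0.7605 = 1041.88 W/m².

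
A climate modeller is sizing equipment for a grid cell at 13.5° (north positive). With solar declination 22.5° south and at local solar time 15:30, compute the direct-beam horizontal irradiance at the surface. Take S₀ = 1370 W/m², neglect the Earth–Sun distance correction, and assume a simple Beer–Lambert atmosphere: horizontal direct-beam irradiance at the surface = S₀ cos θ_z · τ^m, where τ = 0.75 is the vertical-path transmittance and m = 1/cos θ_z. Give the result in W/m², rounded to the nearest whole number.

Hour angle H = 15° × (15.5 − 12) = 52.50°.
cos θ_z = sin φ sin δ + cos φ cos δ cos H = (0.2334)(-0.3827) + (0.9724)(0.9239)(0.6088) = 0.4576.
Air mass m = 1/cos θ_z = 1/0.4576 = 2.185; τ^m = 0.75^2.185 = 0.5333.
Surface direct beam = 1370 × 0.4576 × 0.5333 = 334.33 W/m².

334 W/m²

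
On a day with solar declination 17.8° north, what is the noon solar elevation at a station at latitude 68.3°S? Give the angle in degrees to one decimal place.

At local solar noon the hour angle is zero, so the elevation is 90° − |φ − δ| = 90° − |-68.3° − (17.8°)| = 90° − 86.1° = 3.9°.

3.9°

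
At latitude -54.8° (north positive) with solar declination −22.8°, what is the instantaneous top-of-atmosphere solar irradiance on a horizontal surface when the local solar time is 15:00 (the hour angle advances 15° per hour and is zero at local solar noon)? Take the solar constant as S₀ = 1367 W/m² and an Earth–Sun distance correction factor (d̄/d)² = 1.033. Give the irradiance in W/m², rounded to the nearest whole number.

978 W/m²

Hour angle H = 15° × (15 − 12) = 45.00°.
cos θ_z = sin(-54.8°) sin(-22.8°) + cos(-54.8°) cos(-22.8°) cos(45.00°) = 0.3167 + 0.3758 = 0.6925.
Top-of-atmosphere irradiance = S₀ (d̄/d)² cos θ_z = 1367 × 1.033 × 0.6925 = 977.89 W/m².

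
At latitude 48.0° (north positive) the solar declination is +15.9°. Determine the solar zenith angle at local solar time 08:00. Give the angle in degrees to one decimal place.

Hour angle H = 15° × (8 − 12) = -60.00°.
cos θ_z = sin φ sin δ + cos φ cos δ cos H = (0.7431)(0.2740) + (0.6691)(0.9617)(0.5000) = 0.5253.
θ_z = arccos(0.5253) = 58.31°.

58.3°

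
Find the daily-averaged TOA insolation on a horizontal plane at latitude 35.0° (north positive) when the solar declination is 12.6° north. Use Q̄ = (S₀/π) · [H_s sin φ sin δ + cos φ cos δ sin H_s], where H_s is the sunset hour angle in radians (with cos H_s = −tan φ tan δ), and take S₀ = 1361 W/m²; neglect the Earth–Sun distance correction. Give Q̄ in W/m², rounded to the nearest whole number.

cos H_s = −tan(35.0°) · tan(12.6°) = -0.1565, so H_s = arccos(-0.1565) = 99.00°. In radians, H_s = 1.7279.
H_s sin φ sin δ = 1.7279 × 0.5736 × 0.2181 = 0.2162.
cos φ cos δ sin H_s = 0.8192 × 0.9759 × 0.9877 = 0.7896.
Q̄ = (1361/π) × (0.2162 + 0.7896) = 433.22 × 1.0058 = 435.73 W/m².

436 W/m²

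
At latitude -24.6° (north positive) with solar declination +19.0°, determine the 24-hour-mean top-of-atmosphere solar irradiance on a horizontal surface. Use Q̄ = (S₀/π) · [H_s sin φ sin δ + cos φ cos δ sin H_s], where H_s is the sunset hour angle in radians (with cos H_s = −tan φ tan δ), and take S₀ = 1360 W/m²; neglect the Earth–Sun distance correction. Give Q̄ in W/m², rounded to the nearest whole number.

−tan φ tan δ = −(-0.4578)(0.3443) = 0.1576; H_s = arccos(0.1576) = 80.93°. In radians, H_s = 1.4125.
H_s sin φ sin δ = 1.4125 × -0.4163 × 0.3256 = -0.1915.
cos φ cos δ sin H_s = 0.9092 × 0.9455 × 0.9875 = 0.8489.
Q̄ = (1360/π) × (-0.1915 + 0.8489) = 432.90 × 0.6574 = 284.59 W/m².

285 W/m²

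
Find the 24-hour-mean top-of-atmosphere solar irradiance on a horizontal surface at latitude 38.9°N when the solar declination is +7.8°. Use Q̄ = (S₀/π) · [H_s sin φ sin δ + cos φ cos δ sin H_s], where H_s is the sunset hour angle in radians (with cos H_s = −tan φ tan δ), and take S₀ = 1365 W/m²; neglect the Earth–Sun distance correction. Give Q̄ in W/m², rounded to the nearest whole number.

395 W/m²

cos H_s = −tan(38.9°) · tan(7.8°) = -0.1105, so H_s = arccos(-0.1105) = 96.34°. In radians, H_s = 1.6815.
H_s sin φ sin δ = 1.6815 × 0.6280 × 0.1357 = 0.1433.
cos φ cos δ sin H_s = 0.7782 × 0.9907 × 0.9939 = 0.7663.
Q̄ = (1365/π) × (0.1433 + 0.7663) = 434.49 × 0.9096 = 395.21 W/m².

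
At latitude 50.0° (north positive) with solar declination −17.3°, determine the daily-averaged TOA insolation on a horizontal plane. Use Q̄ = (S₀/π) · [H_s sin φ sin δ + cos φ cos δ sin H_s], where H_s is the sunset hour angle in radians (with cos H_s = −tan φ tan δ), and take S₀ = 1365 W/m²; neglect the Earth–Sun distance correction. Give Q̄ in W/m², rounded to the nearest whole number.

130 W/m²

−tan φ tan δ = −(1.1918)(-0.3115) = 0.3712; H_s = arccos(0.3712) = 68.21°. In radians, H_s = 1.1905.
H_s sin φ sin δ = 1.1905 × 0.7660 × -0.2974 = -0.2712.
cos φ cos δ sin H_s = 0.6428 × 0.9548 × 0.9286 = 0.5699.
Q̄ = (1365/π) × (-0.2712 + 0.5699) = 434.49 × 0.2987 = 129.78 W/m².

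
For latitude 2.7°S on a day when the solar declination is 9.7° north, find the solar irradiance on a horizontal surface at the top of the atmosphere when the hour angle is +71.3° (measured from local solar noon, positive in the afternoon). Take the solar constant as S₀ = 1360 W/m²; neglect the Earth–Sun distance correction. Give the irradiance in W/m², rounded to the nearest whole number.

With φ = -2.7°, δ = 9.7°, H = 71.30°: sin φ sin δ = -0.0079, cos φ cos δ cos H = 0.3157, so cos θ_z = 0.3078.
Top-of-atmosphere irradiance = S₀ cos θ_z = 1360 × 0.3078 = 418.61 W/m².

419 W/m²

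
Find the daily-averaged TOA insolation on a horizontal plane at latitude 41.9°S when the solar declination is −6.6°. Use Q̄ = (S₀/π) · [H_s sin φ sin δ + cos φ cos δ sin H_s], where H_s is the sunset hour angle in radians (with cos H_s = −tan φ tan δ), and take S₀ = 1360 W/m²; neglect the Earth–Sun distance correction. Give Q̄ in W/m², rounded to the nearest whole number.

374 W/m²

The sunset hour angle satisfies cos H_s = −tan φ tan δ = -0.1038, giving H_s = 95.96°. In radians, H_s = 1.6748.
H_s sin φ sin δ = 1.6748 × -0.6678 × -0.1149 = 0.1285.
cos φ cos δ sin H_s = 0.7443 × 0.9934 × 0.9946 = 0.7354.
Q̄ = (1360/π) × (0.1285 + 0.7354) = 432.90 × 0.8639 = 373.98 W/m².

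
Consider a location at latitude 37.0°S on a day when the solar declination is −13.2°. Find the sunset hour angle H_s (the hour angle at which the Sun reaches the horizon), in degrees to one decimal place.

The sunset hour angle satisfies cos H_s = −tan φ tan δ = -0.1767, giving H_s = 100.18°.

100.2°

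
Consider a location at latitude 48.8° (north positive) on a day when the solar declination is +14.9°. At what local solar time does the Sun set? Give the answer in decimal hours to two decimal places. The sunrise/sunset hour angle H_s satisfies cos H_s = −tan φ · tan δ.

19.18 h

The sunset hour angle satisfies cos H_s = −tan φ tan δ = -0.3039, giving H_s = 107.69°.
Sunset is at 12 + H_s/15 = 12 + 7.179 = 19.179 h local solar time.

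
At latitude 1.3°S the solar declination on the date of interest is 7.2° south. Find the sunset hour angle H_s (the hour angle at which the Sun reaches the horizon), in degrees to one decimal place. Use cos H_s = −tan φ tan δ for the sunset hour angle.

−tan φ tan δ = −(-0.0227)(-0.1263) = -0.0029; H_s = arccos(-0.0029) = 90.17°.

90.2°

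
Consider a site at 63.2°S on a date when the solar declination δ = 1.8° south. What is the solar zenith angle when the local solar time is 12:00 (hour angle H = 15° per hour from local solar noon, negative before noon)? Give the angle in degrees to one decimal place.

Hour angle H = 15° × (12 − 12) = 0.00°.
With φ = -63.2°, δ = -1.8°, H = 0.00°: sin φ sin δ = 0.0280, cos φ cos δ cos H = 0.4507, so cos θ_z = 0.4787.
θ_z = arccos(0.4787) = 61.40°.

61.4°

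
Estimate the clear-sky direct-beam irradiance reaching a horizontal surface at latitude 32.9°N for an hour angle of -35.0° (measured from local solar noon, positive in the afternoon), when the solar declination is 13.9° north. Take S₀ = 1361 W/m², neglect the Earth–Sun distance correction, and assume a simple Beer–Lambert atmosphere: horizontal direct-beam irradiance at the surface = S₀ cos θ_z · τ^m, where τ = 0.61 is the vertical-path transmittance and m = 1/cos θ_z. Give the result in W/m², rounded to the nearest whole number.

585 W/m²

With φ = 32.9°, δ = 13.9°, H = -35.00°: sin φ sin δ = 0.1305, cos φ cos δ cos H = 0.6676, so cos θ_z = 0.7981.
Air mass m = 1/cos θ_z = 1/0.7981 = 1.253; τ^m = 0.61^1.253 = 0.5383.
Surface direct beam = 1361 × 0.7981 × 0.5383 = 584.71 W/m².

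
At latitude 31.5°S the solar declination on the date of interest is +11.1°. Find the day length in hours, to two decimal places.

−tan φ tan δ = −(-0.6128)(0.1962) = 0.1202; H_s = arccos(0.1202) = 83.10°.
Day length = 2 H_s / 15° h⁻¹ = 166.20° / 15 = 11.080 h.

11.08 hours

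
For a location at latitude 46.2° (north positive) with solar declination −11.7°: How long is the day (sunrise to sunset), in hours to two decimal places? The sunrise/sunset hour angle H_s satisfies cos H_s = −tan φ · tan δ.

The sunset hour angle satisfies cos H_s = −tan φ tan δ = 0.2160, giving H_s = 77.53°.
Day length = 2 H_s / 15° h⁻¹ = 155.06° / 15 = 10.337 h.

10.34 hours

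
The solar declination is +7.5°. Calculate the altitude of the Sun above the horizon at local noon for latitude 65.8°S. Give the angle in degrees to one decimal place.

16.7°

At local solar noon the hour angle is zero, so the elevation is 90° − |φ − δ| = 90° − |-65.8° − (7.5°)| = 90° − 73.3° = 16.7°.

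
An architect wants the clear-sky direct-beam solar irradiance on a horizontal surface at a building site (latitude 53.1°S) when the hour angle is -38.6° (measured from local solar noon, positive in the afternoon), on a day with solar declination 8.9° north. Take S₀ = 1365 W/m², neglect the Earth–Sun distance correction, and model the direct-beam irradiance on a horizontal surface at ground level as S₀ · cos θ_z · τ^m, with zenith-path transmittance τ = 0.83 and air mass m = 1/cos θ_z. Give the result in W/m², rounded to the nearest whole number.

cos θ_z = sin φ sin δ + cos φ cos δ cos H = (-0.7997)(0.1547) + (0.6004)(0.9880)(0.7815) = 0.3399.
Air mass m = 1/cos θ_z = 1/0.3399 = 2.942; τ^m = 0.83^2.942 = 0.5780.
Surface direct beam = 1365 × 0.3399 × 0.5780 = 268.17 W/m².

268 W/m²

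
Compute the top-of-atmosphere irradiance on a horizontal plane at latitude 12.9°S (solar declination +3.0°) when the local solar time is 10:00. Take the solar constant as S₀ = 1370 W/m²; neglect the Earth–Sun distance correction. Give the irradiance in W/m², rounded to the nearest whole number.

1139 W/m²

Hour angle H = 15° × (10 − 12) = -30.00°.
With φ = -12.9°, δ = 3.0°, H = -30.00°: sin φ sin δ = -0.0117, cos φ cos δ cos H = 0.8430, so cos θ_z = 0.8313.
Top-of-atmosphere irradiance = S₀ cos θ_z = 1370 × 0.8313 = 1138.88 W/m².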